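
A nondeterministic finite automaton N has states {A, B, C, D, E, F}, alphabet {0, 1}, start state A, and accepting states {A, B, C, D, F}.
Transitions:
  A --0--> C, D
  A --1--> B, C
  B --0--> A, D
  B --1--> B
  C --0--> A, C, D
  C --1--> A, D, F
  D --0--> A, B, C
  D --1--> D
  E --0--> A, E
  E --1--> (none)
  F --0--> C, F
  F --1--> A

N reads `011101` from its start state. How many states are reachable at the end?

Start: {A}
read 0: {C, D}
read 1: {A, D, F}
read 1: {A, B, C, D}
read 1: {A, B, C, D, F}
read 0: {A, B, C, D, F}
read 1: {A, B, C, D, F}
Final reachable set {A, B, C, D, F} has 5 states.

5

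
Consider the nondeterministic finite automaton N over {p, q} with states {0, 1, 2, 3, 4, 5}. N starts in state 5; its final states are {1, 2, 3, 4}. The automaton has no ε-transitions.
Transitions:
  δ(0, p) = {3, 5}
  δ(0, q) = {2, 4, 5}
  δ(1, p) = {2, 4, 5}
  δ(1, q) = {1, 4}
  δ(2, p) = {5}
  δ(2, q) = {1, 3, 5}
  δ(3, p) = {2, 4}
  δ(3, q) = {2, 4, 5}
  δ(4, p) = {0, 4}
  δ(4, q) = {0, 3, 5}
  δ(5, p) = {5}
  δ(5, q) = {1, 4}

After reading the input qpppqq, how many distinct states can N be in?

6

Start: {5}
read q: {1, 4}
read p: {0, 2, 4, 5}
read p: {0, 3, 4, 5}
read p: {0, 2, 3, 4, 5}
read q: {0, 1, 2, 3, 4, 5}
read q: {0, 1, 2, 3, 4, 5}
Final reachable set {0, 1, 2, 3, 4, 5} has 6 states.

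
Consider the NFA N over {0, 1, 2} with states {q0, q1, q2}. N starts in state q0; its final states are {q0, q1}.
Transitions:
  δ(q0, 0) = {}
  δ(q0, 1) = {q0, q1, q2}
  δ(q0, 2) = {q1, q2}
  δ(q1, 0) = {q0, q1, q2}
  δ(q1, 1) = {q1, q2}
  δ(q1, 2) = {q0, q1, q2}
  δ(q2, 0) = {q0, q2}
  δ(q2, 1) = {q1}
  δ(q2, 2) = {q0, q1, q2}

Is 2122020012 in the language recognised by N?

accepted

Start: {q0}
read 2: {q1, q2}
read 1: {q1, q2}
read 2: {q0, q1, q2}
read 2: {q0, q1, q2}
read 0: {q0, q1, q2}
read 2: {q0, q1, q2}
read 0: {q0, q1, q2}
read 0: {q0, q1, q2}
read 1: {q0, q1, q2}
read 2: {q0, q1, q2}
Reachable ∩ accepting = {q0, q1} — nonempty.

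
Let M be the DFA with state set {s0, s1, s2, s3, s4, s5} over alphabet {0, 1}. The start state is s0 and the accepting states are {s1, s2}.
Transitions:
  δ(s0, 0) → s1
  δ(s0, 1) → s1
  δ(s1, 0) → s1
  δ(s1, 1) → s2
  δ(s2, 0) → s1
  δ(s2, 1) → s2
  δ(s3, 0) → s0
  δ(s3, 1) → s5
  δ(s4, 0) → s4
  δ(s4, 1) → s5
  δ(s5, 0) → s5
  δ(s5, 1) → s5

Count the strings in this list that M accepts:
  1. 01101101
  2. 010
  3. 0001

3

01101101: accepted
010: accepted
0001: accepted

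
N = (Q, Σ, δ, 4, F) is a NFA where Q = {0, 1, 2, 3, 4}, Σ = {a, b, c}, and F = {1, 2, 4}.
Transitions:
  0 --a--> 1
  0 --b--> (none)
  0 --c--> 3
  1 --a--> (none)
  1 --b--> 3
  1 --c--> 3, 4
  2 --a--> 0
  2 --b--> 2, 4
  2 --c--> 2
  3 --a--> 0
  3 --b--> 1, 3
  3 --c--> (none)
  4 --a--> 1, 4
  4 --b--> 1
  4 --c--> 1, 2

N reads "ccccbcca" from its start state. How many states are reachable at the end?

Start: {4}
read c: {1, 2}
read c: {2, 3, 4}
read c: {1, 2}
read c: {2, 3, 4}
read b: {1, 2, 3, 4}
read c: {1, 2, 3, 4}
read c: {1, 2, 3, 4}
read a: {0, 1, 4}
Final reachable set {0, 1, 4} has 3 states.

3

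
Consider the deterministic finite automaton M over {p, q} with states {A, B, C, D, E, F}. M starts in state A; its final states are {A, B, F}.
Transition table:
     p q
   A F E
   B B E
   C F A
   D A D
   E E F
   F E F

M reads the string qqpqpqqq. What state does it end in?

F

A --q--> E
E --q--> F
F --p--> E
E --q--> F
F --p--> E
E --q--> F
F --q--> F
F --q--> F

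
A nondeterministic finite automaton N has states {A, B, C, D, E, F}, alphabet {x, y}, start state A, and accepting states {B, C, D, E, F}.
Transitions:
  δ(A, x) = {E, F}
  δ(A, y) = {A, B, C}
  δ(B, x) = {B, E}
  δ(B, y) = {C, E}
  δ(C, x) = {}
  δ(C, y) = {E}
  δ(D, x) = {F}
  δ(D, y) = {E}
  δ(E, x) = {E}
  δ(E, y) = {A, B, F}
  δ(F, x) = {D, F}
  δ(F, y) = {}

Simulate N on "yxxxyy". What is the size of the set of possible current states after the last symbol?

5

Start: {A}
read y: {A, B, C}
read x: {B, E, F}
read x: {B, D, E, F}
read x: {B, D, E, F}
read y: {A, B, C, E, F}
read y: {A, B, C, E, F}
Final reachable set {A, B, C, E, F} has 5 states.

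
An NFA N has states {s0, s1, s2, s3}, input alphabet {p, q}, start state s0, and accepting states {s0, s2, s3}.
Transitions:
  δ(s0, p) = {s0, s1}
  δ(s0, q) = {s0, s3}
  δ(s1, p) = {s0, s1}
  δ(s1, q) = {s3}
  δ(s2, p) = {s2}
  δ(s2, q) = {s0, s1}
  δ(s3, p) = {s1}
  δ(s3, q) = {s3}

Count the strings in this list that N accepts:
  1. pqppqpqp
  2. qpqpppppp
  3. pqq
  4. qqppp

pqppqpqp: accepted
qpqpppppp: accepted
pqq: accepted
qqppp: accepted

4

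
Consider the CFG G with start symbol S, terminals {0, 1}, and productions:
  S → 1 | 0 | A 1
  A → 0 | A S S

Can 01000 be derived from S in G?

no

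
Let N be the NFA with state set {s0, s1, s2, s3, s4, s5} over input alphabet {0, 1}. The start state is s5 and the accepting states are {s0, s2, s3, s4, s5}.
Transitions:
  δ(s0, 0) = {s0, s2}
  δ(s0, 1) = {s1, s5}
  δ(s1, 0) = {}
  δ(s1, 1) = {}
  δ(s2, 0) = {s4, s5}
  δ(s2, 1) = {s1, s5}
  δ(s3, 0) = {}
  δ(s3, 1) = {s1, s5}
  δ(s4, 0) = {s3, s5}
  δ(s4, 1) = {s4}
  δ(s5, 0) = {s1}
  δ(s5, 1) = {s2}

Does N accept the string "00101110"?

Start: {s5}
read 0: {s1}
read 0: {}
The reachable set is empty and stays empty for the remaining 6 symbols.
Reachable ∩ accepting = {} — empty.

rejected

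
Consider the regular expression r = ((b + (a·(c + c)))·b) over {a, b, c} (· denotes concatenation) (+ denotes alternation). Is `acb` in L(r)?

Split as ac·b: (b+(a·(c+c))) matches ac and b matches b.

yes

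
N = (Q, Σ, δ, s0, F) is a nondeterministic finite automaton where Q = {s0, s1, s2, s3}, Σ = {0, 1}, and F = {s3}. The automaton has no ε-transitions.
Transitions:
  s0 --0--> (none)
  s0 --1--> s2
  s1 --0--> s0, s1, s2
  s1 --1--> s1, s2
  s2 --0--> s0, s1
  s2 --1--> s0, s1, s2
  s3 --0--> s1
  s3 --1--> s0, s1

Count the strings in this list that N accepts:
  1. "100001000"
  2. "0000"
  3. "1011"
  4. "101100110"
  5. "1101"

"100001000": rejected
"0000": rejected
"1011": rejected
"101100110": rejected
"1101": rejected

0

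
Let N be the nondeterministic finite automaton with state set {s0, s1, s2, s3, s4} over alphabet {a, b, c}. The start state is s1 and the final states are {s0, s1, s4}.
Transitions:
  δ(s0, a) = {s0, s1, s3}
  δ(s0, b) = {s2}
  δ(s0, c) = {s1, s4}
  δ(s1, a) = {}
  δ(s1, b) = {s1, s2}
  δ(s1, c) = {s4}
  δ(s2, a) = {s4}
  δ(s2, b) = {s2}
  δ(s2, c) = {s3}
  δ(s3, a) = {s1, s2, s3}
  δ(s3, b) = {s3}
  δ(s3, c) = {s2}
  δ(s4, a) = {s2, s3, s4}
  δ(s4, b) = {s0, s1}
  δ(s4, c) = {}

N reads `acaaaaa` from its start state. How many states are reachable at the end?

0

Start: {s1}
read a: {}
The reachable set is empty and stays empty for the remaining 6 symbols.
Final reachable set {} has 0 states.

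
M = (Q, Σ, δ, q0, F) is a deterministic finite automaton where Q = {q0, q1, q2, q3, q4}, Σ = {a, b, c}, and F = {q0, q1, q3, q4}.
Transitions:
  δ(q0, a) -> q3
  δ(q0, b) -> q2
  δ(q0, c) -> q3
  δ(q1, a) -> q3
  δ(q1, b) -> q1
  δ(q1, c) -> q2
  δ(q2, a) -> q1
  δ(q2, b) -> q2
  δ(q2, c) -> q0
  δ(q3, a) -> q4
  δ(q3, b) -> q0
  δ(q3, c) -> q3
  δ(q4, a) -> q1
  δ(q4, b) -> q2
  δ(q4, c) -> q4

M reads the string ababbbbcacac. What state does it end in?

q0 --a--> q3
q3 --b--> q0
q0 --a--> q3
q3 --b--> q0
q0 --b--> q2
q2 --b--> q2
q2 --b--> q2
q2 --c--> q0
q0 --a--> q3
q3 --c--> q3
q3 --a--> q4
q4 --c--> q4

q4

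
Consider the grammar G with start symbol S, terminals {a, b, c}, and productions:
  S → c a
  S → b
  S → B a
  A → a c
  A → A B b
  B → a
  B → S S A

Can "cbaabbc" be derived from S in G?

no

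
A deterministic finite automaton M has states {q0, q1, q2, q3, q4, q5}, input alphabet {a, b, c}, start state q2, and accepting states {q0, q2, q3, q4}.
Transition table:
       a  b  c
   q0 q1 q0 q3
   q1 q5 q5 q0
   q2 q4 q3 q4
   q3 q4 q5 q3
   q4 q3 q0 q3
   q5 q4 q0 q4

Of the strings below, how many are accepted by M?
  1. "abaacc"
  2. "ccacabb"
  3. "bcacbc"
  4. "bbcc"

4

"abaacc": accepted
"ccacabb": accepted
"bcacbc": accepted
"bbcc": accepted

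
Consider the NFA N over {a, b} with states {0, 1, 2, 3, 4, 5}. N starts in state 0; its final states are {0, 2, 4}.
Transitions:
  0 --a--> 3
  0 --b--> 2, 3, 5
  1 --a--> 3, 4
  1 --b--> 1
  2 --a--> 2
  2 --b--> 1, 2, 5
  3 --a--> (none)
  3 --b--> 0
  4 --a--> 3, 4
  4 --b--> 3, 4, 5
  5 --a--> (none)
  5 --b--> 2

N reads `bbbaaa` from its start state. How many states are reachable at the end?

Start: {0}
read b: {2, 3, 5}
read b: {0, 1, 2, 5}
read b: {1, 2, 3, 5}
read a: {2, 3, 4}
read a: {2, 3, 4}
read a: {2, 3, 4}
Final reachable set {2, 3, 4} has 3 states.

3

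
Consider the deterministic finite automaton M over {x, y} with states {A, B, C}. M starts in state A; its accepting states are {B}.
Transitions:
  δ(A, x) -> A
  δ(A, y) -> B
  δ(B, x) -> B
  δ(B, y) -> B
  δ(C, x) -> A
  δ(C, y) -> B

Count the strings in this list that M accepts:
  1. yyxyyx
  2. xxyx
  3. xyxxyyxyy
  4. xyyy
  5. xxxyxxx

5

yyxyyx: accepted
xxyx: accepted
xyxxyyxyy: accepted
xyyy: accepted
xxxyxxx: accepted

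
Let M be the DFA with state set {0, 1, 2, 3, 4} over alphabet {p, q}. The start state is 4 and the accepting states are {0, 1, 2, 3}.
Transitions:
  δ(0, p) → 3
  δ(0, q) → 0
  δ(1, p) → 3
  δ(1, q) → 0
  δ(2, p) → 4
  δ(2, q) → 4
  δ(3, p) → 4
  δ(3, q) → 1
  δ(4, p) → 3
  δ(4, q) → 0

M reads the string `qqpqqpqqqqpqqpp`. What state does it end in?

4

4 --q--> 0
0 --q--> 0
0 --p--> 3
3 --q--> 1
1 --q--> 0
0 --p--> 3
3 --q--> 1
1 --q--> 0
0 --q--> 0
0 --q--> 0
0 --p--> 3
3 --q--> 1
1 --q--> 0
0 --p--> 3
3 --p--> 4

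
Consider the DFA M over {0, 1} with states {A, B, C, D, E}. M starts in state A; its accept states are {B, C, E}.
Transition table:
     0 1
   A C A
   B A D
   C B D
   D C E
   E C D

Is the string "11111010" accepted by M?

A --1--> A
A --1--> A
A --1--> A
A --1--> A
A --1--> A
A --0--> C
C --1--> D
D --0--> C
End in state C, which is an accepting state.

accepted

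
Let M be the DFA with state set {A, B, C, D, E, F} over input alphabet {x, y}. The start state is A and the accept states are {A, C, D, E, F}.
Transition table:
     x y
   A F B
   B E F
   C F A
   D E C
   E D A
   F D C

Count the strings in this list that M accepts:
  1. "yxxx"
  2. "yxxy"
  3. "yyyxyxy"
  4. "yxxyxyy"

"yxxx": accepted
"yxxy": accepted
"yyyxyxy": accepted
"yxxyxyy": accepted

4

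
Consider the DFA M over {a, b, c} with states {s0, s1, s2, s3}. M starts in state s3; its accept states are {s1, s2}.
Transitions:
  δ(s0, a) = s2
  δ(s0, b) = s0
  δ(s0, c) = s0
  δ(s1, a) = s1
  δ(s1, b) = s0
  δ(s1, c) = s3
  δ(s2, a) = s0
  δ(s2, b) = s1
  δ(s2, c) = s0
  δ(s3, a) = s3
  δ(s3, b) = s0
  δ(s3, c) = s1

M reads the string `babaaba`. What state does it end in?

s3 --b--> s0
s0 --a--> s2
s2 --b--> s1
s1 --a--> s1
s1 --a--> s1
s1 --b--> s0
s0 --a--> s2

s2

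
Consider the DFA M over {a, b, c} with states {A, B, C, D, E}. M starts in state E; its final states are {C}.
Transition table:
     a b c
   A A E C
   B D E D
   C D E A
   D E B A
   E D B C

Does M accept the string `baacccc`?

rejected

E --b--> B
B --a--> D
D --a--> E
E --c--> C
C --c--> A
A --c--> C
C --c--> A
End in state A, which is not an accepting state.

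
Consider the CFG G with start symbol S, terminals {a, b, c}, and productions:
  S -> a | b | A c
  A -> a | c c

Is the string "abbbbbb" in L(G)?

no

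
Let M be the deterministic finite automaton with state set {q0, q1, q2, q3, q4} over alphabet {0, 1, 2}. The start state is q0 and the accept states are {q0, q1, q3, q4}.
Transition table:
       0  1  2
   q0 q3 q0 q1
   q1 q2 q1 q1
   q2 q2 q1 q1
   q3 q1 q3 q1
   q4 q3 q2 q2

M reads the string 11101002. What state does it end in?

q0 --1--> q0
q0 --1--> q0
q0 --1--> q0
q0 --0--> q3
q3 --1--> q3
q3 --0--> q1
q1 --0--> q2
q2 --2--> q1

q1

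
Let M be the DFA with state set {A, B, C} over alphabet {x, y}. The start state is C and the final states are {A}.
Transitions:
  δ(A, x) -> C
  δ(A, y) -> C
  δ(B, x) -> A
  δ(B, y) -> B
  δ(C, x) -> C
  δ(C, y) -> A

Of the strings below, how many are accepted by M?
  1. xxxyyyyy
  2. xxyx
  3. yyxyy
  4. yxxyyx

xxxyyyyy: accepted
xxyx: rejected
yyxyy: rejected
yxxyyx: rejected

1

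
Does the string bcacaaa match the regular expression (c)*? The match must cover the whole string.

no

bcacaaa cannot be split into zero or more pieces each matching c.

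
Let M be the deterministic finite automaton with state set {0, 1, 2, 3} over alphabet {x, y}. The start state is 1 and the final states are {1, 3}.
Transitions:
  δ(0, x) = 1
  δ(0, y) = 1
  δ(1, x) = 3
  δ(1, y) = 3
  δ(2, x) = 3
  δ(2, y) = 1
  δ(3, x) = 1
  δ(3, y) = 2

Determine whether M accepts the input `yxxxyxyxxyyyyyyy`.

rejected

1 --y--> 3
3 --x--> 1
1 --x--> 3
3 --x--> 1
1 --y--> 3
3 --x--> 1
1 --y--> 3
3 --x--> 1
1 --x--> 3
3 --y--> 2
2 --y--> 1
1 --y--> 3
3 --y--> 2
2 --y--> 1
1 --y--> 3
3 --y--> 2
End in state 2, which is not an accepting state.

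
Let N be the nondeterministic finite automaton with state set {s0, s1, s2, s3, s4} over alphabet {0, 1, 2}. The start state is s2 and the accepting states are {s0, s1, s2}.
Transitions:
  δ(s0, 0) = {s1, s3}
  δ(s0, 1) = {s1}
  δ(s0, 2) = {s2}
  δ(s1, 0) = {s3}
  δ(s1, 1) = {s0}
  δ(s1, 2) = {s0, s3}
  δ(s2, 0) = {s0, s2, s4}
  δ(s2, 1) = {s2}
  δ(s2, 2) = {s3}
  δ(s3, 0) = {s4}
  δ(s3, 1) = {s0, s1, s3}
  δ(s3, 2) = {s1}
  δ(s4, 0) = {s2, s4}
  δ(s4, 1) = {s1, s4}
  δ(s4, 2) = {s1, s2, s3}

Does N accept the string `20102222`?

accepted

Start: {s2}
read 2: {s3}
read 0: {s4}
read 1: {s1, s4}
read 0: {s2, s3, s4}
read 2: {s1, s2, s3}
read 2: {s0, s1, s3}
read 2: {s0, s1, s2, s3}
read 2: {s0, s1, s2, s3}
Reachable ∩ accepting = {s0, s1, s2} — nonempty.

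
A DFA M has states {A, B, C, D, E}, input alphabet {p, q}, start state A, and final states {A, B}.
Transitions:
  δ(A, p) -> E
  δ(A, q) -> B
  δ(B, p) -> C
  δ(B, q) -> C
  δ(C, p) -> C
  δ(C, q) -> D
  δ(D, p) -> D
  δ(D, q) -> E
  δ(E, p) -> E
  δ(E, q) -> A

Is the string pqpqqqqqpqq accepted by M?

accepted

A --p--> E
E --q--> A
A --p--> E
E --q--> A
A --q--> B
B --q--> C
C --q--> D
D --q--> E
E --p--> E
E --q--> A
A --q--> B
End in state B, which is an accepting state.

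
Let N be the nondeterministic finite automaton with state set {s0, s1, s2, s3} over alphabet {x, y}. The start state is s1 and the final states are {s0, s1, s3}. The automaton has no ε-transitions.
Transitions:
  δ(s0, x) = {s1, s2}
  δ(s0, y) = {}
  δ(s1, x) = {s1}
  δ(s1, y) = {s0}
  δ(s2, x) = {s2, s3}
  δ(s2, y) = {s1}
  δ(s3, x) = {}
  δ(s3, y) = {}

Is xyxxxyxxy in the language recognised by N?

Start: {s1}
read x: {s1}
read y: {s0}
read x: {s1, s2}
read x: {s1, s2, s3}
read x: {s1, s2, s3}
read y: {s0, s1}
read x: {s1, s2}
read x: {s1, s2, s3}
read y: {s0, s1}
Reachable ∩ accepting = {s0, s1} — nonempty.

accepted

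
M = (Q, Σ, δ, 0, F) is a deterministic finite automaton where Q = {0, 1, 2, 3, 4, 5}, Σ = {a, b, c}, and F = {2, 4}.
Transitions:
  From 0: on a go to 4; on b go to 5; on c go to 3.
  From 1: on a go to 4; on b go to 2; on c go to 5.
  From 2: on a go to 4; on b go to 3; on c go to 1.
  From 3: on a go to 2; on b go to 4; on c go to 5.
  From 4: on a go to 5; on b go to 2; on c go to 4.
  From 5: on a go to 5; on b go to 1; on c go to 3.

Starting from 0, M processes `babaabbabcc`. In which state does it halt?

0 --b--> 5
5 --a--> 5
5 --b--> 1
1 --a--> 4
4 --a--> 5
5 --b--> 1
1 --b--> 2
2 --a--> 4
4 --b--> 2
2 --c--> 1
1 --c--> 5

5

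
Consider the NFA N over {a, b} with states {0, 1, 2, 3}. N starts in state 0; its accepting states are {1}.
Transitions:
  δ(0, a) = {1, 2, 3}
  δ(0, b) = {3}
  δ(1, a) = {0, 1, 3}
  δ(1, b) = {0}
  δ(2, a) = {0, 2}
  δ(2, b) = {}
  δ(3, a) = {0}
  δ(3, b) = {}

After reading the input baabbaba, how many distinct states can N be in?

Start: {0}
read b: {3}
read a: {0}
read a: {1, 2, 3}
read b: {0}
read b: {3}
read a: {0}
read b: {3}
read a: {0}
Final reachable set {0} has 1 state.

1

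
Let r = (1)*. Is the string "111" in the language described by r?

Split into 3 pieces 1 · 1 · 1; each matches 1.

yes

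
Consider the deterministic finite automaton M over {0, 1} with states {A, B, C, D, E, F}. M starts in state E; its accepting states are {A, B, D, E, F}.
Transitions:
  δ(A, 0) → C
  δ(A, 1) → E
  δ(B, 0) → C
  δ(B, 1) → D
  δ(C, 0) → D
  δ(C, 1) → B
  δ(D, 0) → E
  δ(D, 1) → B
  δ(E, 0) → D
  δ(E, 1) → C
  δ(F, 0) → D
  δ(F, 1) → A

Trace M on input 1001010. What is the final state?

C

E --1--> C
C --0--> D
D --0--> E
E --1--> C
C --0--> D
D --1--> B
B --0--> C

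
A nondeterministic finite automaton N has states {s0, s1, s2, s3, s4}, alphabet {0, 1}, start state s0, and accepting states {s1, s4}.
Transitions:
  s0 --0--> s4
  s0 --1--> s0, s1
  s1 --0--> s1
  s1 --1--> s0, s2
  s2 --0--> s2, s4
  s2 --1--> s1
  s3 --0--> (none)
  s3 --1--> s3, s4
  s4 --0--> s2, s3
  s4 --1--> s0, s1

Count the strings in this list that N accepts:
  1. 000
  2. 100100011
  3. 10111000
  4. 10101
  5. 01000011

5

000: accepted
100100011: accepted
10111000: accepted
10101: accepted
01000011: accepted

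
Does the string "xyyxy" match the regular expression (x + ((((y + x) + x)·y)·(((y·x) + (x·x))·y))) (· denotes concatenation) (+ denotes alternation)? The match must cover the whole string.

The right alternative ((((y+x)+x)·y)·(((y·x)+(x·x))·y)) matches xyyxy.

yes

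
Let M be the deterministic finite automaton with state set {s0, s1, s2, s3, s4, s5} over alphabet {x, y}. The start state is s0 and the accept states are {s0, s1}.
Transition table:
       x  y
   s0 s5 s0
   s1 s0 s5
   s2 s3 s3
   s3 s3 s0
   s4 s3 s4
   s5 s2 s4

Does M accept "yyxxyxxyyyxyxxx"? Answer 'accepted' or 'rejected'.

rejected

s0 --y--> s0
s0 --y--> s0
s0 --x--> s5
s5 --x--> s2
s2 --y--> s3
s3 --x--> s3
s3 --x--> s3
s3 --y--> s0
s0 --y--> s0
s0 --y--> s0
s0 --x--> s5
s5 --y--> s4
s4 --x--> s3
s3 --x--> s3
s3 --x--> s3
End in state s3, which is not an accepting state.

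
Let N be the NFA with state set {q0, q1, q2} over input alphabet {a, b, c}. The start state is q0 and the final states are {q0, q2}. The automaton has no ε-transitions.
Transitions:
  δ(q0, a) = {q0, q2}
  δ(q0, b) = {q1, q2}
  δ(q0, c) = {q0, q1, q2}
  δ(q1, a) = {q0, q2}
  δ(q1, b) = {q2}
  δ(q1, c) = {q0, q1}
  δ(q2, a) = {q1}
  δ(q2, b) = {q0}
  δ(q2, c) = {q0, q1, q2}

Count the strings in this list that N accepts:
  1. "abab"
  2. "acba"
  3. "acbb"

3

"abab": accepted
"acba": accepted
"acbb": accepted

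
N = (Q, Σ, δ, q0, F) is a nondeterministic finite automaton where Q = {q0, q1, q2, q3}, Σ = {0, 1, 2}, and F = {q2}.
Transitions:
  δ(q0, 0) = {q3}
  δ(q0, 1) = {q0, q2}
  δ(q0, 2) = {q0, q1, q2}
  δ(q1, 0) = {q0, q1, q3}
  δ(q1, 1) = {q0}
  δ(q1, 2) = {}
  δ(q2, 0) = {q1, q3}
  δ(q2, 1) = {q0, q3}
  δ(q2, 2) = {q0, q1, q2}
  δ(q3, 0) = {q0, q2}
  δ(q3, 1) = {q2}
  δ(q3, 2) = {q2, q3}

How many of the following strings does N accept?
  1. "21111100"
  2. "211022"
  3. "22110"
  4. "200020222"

4

"21111100": accepted
"211022": accepted
"22110": accepted
"200020222": accepted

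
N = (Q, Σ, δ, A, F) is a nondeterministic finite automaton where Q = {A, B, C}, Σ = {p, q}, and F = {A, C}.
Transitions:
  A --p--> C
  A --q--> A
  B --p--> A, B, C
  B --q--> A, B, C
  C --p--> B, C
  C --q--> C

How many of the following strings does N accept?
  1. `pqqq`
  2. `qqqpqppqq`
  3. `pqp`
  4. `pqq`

`pqqq`: accepted
`qqqpqppqq`: accepted
`pqp`: accepted
`pqq`: accepted

4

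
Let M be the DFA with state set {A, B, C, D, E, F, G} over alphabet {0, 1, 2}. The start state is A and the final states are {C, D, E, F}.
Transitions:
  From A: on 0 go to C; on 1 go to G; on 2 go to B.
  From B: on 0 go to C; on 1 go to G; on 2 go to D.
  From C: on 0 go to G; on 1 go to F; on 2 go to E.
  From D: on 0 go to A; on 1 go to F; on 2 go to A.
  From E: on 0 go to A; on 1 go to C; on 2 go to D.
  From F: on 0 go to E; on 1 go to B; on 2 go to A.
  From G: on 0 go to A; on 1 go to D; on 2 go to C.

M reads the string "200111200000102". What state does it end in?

A --2--> B
B --0--> C
C --0--> G
G --1--> D
D --1--> F
F --1--> B
B --2--> D
D --0--> A
A --0--> C
C --0--> G
G --0--> A
A --0--> C
C --1--> F
F --0--> E
E --2--> D

D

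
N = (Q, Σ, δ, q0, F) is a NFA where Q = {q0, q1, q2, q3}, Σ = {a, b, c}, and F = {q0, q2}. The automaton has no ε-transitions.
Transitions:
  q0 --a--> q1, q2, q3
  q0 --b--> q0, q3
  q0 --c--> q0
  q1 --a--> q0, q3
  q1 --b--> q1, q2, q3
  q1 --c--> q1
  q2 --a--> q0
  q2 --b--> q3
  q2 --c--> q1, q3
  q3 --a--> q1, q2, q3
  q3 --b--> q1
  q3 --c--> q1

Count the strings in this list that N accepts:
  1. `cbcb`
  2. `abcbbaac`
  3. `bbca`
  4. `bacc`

`cbcb`: accepted
`abcbbaac`: accepted
`bbca`: accepted
`bacc`: rejected

3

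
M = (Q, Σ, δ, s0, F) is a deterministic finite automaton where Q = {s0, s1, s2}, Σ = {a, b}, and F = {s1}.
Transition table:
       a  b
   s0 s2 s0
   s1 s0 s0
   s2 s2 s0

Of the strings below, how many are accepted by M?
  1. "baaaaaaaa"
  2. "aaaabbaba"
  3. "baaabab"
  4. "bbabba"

"baaaaaaaa": rejected
"aaaabbaba": rejected
"baaabab": rejected
"bbabba": rejected

0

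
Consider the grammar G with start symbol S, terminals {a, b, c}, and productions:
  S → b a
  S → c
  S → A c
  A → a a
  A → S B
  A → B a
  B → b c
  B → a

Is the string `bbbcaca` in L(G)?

no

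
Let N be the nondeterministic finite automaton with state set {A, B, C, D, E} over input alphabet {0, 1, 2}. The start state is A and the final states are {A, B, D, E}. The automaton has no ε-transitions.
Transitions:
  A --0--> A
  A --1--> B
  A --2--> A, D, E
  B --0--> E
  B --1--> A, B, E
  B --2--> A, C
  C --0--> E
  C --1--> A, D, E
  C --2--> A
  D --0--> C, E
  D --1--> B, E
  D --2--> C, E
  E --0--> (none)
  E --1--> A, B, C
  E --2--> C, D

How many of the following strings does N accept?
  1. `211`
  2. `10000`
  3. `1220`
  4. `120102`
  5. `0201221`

4

`211`: accepted
`10000`: rejected
`1220`: accepted
`120102`: accepted
`0201221`: accepted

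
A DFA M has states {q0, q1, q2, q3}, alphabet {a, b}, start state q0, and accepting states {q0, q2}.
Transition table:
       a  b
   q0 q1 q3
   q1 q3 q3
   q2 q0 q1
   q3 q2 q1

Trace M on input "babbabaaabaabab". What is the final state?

q0 --b--> q3
q3 --a--> q2
q2 --b--> q1
q1 --b--> q3
q3 --a--> q2
q2 --b--> q1
q1 --a--> q3
q3 --a--> q2
q2 --a--> q0
q0 --b--> q3
q3 --a--> q2
q2 --a--> q0
q0 --b--> q3
q3 --a--> q2
q2 --b--> q1

q1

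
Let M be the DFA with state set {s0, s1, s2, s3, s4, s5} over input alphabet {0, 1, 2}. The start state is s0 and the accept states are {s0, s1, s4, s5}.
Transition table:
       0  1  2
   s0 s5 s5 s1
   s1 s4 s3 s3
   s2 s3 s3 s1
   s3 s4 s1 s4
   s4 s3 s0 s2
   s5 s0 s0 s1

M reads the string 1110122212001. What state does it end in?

s1

s0 --1--> s5
s5 --1--> s0
s0 --1--> s5
s5 --0--> s0
s0 --1--> s5
s5 --2--> s1
s1 --2--> s3
s3 --2--> s4
s4 --1--> s0
s0 --2--> s1
s1 --0--> s4
s4 --0--> s3
s3 --1--> s1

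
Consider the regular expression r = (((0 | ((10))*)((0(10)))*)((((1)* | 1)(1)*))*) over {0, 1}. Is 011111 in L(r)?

yes

Split as 0·11111: ((0|((10))*)((0(10)))*) matches 0 and ((((1)*|1)(1)*))* matches 11111.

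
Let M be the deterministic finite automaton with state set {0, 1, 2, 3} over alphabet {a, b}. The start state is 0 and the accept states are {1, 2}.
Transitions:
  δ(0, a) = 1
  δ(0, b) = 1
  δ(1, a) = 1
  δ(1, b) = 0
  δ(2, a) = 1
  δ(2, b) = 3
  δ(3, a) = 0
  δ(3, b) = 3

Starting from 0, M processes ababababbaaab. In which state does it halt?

0

0 --a--> 1
1 --b--> 0
0 --a--> 1
1 --b--> 0
0 --a--> 1
1 --b--> 0
0 --a--> 1
1 --b--> 0
0 --b--> 1
1 --a--> 1
1 --a--> 1
1 --a--> 1
1 --b--> 0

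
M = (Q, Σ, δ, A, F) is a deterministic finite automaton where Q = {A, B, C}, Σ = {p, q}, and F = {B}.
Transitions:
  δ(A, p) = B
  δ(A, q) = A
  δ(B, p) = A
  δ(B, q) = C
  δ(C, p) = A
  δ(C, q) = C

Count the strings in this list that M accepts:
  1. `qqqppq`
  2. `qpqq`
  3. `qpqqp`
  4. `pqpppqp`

`qqqppq`: rejected
`qpqq`: rejected
`qpqqp`: rejected
`pqpppqp`: accepted

1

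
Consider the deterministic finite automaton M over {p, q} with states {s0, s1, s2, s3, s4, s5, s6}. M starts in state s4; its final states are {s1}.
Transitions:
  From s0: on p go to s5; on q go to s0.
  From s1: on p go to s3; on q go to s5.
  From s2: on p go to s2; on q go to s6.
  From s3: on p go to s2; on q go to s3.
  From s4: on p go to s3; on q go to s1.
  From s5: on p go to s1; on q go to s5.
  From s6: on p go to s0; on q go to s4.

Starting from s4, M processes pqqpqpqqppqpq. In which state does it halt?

s5

s4 --p--> s3
s3 --q--> s3
s3 --q--> s3
s3 --p--> s2
s2 --q--> s6
s6 --p--> s0
s0 --q--> s0
s0 --q--> s0
s0 --p--> s5
s5 --p--> s1
s1 --q--> s5
s5 --p--> s1
s1 --q--> s5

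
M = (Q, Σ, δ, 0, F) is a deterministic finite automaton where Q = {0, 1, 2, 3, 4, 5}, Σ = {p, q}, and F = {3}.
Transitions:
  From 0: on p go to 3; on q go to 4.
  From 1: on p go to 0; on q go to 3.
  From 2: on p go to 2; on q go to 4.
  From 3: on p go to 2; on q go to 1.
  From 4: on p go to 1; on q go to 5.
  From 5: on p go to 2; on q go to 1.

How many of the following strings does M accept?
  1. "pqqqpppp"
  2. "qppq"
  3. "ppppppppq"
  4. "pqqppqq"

0

"pqqqpppp": rejected
"qppq": rejected
"ppppppppq": rejected
"pqqppqq": rejected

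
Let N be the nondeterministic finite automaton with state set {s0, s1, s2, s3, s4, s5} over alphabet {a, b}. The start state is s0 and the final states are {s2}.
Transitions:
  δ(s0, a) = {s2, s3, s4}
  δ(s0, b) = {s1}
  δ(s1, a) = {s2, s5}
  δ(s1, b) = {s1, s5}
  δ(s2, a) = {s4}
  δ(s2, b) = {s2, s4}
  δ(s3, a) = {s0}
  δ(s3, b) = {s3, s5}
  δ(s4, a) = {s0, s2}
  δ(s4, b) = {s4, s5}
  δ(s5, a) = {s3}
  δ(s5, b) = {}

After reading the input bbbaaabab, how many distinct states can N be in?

Start: {s0}
read b: {s1}
read b: {s1, s5}
read b: {s1, s5}
read a: {s2, s3, s5}
read a: {s0, s3, s4}
read a: {s0, s2, s3, s4}
read b: {s1, s2, s3, s4, s5}
read a: {s0, s2, s3, s4, s5}
read b: {s1, s2, s3, s4, s5}
Final reachable set {s1, s2, s3, s4, s5} has 5 states.

5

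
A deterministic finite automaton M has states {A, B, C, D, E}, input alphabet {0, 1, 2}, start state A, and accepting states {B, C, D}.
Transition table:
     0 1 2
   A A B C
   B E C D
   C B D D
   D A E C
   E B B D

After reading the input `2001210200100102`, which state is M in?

A --2--> C
C --0--> B
B --0--> E
E --1--> B
B --2--> D
D --1--> E
E --0--> B
B --2--> D
D --0--> A
A --0--> A
A --1--> B
B --0--> E
E --0--> B
B --1--> C
C --0--> B
B --2--> D

D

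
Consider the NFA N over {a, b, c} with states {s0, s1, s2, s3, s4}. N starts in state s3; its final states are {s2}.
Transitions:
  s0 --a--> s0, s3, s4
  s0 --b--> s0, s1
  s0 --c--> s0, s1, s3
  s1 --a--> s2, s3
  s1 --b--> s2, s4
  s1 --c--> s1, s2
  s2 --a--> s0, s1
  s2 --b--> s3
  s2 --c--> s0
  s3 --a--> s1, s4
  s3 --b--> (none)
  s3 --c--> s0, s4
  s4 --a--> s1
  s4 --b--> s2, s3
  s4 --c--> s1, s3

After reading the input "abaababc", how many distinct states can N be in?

5

Start: {s3}
read a: {s1, s4}
read b: {s2, s3, s4}
read a: {s0, s1, s4}
read a: {s0, s1, s2, s3, s4}
read b: {s0, s1, s2, s3, s4}
read a: {s0, s1, s2, s3, s4}
read b: {s0, s1, s2, s3, s4}
read c: {s0, s1, s2, s3, s4}
Final reachable set {s0, s1, s2, s3, s4} has 5 states.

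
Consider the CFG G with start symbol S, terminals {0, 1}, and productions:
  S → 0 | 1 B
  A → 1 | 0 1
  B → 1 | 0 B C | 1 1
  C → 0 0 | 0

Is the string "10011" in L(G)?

no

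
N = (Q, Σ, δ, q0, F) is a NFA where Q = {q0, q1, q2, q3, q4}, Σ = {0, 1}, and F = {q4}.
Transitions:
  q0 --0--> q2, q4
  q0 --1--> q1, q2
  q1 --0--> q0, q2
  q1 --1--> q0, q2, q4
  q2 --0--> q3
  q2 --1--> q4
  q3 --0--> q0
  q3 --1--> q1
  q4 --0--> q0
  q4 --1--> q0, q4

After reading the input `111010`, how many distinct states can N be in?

Start: {q0}
read 1: {q1, q2}
read 1: {q0, q2, q4}
read 1: {q0, q1, q2, q4}
read 0: {q0, q2, q3, q4}
read 1: {q0, q1, q2, q4}
read 0: {q0, q2, q3, q4}
Final reachable set {q0, q2, q3, q4} has 4 states.

4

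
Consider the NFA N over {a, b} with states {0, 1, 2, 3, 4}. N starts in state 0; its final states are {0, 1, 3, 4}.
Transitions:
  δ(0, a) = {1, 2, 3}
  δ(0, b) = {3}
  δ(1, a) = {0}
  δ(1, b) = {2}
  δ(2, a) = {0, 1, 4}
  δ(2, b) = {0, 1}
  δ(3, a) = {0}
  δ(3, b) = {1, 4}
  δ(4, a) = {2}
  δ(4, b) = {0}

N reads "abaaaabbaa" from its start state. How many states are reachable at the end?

Start: {0}
read a: {1, 2, 3}
read b: {0, 1, 2, 4}
read a: {0, 1, 2, 3, 4}
read a: {0, 1, 2, 3, 4}
read a: {0, 1, 2, 3, 4}
read a: {0, 1, 2, 3, 4}
read b: {0, 1, 2, 3, 4}
read b: {0, 1, 2, 3, 4}
read a: {0, 1, 2, 3, 4}
read a: {0, 1, 2, 3, 4}
Final reachable set {0, 1, 2, 3, 4} has 5 states.

5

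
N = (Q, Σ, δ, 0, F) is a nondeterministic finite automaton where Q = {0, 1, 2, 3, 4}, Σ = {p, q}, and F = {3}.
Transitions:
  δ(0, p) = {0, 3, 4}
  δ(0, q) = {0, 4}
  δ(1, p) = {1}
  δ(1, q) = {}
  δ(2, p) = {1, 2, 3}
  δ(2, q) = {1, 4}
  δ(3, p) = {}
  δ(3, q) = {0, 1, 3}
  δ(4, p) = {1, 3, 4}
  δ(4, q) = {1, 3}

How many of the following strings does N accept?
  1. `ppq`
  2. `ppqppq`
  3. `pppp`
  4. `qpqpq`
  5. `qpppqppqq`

`ppq`: accepted
`ppqppq`: accepted
`pppp`: accepted
`qpqpq`: accepted
`qpppqppqq`: accepted

5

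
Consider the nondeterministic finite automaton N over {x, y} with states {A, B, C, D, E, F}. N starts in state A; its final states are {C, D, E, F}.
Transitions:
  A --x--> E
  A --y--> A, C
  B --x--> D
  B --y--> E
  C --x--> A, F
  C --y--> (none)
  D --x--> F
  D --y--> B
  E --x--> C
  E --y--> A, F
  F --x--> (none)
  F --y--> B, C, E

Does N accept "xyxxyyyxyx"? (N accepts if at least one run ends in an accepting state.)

rejected

Start: {A}
read x: {E}
read y: {A, F}
read x: {E}
read x: {C}
read y: {}
The reachable set is empty and stays empty for the remaining 5 symbols.
Reachable ∩ accepting = {} — empty.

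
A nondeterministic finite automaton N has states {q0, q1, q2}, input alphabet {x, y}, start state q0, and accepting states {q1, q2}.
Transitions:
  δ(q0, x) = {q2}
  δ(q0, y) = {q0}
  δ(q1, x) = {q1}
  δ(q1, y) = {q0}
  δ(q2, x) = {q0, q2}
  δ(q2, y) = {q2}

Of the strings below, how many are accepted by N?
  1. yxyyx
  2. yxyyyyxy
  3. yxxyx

yxyyx: accepted
yxyyyyxy: accepted
yxxyx: accepted

3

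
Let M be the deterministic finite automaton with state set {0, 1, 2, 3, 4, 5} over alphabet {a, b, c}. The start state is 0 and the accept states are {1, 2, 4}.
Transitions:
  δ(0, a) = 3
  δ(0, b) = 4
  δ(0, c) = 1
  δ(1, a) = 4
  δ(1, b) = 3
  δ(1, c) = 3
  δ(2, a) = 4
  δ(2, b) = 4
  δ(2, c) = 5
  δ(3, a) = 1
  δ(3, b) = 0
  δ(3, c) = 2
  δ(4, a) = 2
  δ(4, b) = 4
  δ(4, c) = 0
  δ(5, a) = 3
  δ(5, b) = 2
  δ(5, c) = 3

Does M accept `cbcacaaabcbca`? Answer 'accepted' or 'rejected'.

rejected

0 --c--> 1
1 --b--> 3
3 --c--> 2
2 --a--> 4
4 --c--> 0
0 --a--> 3
3 --a--> 1
1 --a--> 4
4 --b--> 4
4 --c--> 0
0 --b--> 4
4 --c--> 0
0 --a--> 3
End in state 3, which is not an accepting state.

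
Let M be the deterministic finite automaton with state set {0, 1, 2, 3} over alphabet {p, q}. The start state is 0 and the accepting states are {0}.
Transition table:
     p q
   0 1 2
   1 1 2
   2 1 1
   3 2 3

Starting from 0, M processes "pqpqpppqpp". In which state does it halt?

0 --p--> 1
1 --q--> 2
2 --p--> 1
1 --q--> 2
2 --p--> 1
1 --p--> 1
1 --p--> 1
1 --q--> 2
2 --p--> 1
1 --p--> 1

1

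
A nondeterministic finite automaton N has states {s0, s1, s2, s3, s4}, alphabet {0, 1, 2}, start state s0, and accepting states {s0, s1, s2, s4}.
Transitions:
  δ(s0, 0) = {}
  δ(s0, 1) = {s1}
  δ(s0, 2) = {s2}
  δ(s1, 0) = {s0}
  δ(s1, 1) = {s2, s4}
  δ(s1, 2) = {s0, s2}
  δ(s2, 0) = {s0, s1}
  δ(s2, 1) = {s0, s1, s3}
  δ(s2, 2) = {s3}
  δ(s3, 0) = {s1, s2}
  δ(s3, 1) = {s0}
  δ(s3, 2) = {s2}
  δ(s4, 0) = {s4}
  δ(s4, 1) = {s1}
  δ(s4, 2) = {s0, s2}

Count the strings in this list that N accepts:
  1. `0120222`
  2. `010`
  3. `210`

1

`0120222`: rejected
`010`: rejected
`210`: accepted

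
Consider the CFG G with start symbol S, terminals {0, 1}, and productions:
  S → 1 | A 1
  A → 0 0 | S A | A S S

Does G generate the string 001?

S ⇒ A1 ⇒ 001

yes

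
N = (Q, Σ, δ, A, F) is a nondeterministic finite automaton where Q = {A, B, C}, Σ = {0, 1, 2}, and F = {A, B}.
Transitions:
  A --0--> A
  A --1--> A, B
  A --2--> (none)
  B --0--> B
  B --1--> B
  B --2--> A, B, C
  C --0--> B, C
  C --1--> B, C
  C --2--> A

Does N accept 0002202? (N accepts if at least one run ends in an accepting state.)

rejected

Start: {A}
read 0: {A}
read 0: {A}
read 0: {A}
read 2: {}
The reachable set is empty and stays empty for the remaining 3 symbols.
Reachable ∩ accepting = {} — empty.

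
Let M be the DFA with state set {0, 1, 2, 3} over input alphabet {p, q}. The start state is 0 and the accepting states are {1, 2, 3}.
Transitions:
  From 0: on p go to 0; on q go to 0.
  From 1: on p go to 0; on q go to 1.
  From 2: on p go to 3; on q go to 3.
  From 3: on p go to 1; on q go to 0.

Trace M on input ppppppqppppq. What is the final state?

0

0 --p--> 0
0 --p--> 0
0 --p--> 0
0 --p--> 0
0 --p--> 0
0 --p--> 0
0 --q--> 0
0 --p--> 0
0 --p--> 0
0 --p--> 0
0 --p--> 0
0 --q--> 0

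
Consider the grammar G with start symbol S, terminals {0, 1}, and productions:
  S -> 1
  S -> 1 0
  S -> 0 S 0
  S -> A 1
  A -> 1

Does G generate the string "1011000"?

no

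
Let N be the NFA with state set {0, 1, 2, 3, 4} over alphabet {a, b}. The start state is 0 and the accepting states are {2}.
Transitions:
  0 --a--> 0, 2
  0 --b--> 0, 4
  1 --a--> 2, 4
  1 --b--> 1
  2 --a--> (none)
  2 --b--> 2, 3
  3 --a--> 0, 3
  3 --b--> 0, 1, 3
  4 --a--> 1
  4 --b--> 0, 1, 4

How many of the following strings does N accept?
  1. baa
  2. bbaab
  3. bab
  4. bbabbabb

4

baa: accepted
bbaab: accepted
bab: accepted
bbabbabb: accepted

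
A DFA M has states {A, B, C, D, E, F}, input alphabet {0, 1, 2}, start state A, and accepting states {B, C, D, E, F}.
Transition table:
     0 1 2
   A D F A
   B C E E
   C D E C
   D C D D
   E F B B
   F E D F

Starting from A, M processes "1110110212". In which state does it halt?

B

A --1--> F
F --1--> D
D --1--> D
D --0--> C
C --1--> E
E --1--> B
B --0--> C
C --2--> C
C --1--> E
E --2--> B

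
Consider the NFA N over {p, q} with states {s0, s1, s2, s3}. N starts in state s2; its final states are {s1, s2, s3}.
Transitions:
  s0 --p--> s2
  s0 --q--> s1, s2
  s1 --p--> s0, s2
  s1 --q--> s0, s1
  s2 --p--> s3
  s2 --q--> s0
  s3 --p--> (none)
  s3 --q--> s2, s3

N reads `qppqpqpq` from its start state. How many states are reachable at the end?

Start: {s2}
read q: {s0}
read p: {s2}
read p: {s3}
read q: {s2, s3}
read p: {s3}
read q: {s2, s3}
read p: {s3}
read q: {s2, s3}
Final reachable set {s2, s3} has 2 states.

2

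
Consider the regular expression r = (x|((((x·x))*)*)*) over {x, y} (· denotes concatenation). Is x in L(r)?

The left alternative x matches x.

yes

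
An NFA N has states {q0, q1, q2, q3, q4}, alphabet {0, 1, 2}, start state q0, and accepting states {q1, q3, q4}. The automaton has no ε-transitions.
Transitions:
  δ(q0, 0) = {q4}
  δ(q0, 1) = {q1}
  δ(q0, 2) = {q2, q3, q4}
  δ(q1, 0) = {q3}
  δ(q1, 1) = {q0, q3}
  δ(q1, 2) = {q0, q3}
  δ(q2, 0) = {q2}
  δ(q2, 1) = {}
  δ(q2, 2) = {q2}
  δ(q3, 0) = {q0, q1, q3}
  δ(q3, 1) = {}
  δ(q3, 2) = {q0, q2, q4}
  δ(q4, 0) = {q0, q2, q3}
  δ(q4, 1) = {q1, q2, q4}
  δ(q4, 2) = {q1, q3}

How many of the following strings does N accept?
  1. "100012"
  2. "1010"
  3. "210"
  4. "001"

3

"100012": accepted
"1010": rejected
"210": accepted
"001": accepted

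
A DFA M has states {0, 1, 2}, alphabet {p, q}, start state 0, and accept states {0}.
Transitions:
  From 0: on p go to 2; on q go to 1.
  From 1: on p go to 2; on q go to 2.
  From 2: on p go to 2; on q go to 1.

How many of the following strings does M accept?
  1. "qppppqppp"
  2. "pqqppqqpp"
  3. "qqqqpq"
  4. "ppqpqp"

"qppppqppp": rejected
"pqqppqqpp": rejected
"qqqqpq": rejected
"ppqpqp": rejected

0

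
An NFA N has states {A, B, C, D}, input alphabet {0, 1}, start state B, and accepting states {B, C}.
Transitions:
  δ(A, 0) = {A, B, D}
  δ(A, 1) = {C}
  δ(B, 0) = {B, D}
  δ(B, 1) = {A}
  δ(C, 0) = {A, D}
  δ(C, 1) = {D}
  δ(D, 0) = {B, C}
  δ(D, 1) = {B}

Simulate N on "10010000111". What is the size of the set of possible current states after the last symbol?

Start: {B}
read 1: {A}
read 0: {A, B, D}
read 0: {A, B, C, D}
read 1: {A, B, C, D}
read 0: {A, B, C, D}
read 0: {A, B, C, D}
read 0: {A, B, C, D}
read 0: {A, B, C, D}
read 1: {A, B, C, D}
read 1: {A, B, C, D}
read 1: {A, B, C, D}
Final reachable set {A, B, C, D} has 4 states.

4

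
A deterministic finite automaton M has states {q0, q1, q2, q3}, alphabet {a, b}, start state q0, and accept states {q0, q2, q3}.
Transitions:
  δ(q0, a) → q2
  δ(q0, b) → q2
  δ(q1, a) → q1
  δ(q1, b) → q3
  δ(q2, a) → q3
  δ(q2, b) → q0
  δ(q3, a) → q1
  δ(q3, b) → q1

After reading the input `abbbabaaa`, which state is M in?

q0 --a--> q2
q2 --b--> q0
q0 --b--> q2
q2 --b--> q0
q0 --a--> q2
q2 --b--> q0
q0 --a--> q2
q2 --a--> q3
q3 --a--> q1

q1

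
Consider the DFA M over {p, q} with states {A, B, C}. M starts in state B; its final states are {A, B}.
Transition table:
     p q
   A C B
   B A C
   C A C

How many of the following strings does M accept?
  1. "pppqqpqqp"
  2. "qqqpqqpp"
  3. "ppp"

2

"pppqqpqqp": accepted
"qqqpqqpp": rejected
"ppp": accepted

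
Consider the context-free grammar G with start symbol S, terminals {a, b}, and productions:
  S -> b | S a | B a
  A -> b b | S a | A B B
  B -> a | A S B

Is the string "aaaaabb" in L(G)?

no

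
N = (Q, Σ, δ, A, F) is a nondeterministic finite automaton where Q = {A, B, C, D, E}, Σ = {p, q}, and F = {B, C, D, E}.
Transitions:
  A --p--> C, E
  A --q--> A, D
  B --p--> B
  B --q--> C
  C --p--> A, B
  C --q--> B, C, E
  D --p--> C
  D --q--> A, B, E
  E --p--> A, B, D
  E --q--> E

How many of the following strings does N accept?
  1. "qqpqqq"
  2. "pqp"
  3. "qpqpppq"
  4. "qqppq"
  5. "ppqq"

"qqpqqq": accepted
"pqp": accepted
"qpqpppq": accepted
"qqppq": accepted
"ppqq": accepted

5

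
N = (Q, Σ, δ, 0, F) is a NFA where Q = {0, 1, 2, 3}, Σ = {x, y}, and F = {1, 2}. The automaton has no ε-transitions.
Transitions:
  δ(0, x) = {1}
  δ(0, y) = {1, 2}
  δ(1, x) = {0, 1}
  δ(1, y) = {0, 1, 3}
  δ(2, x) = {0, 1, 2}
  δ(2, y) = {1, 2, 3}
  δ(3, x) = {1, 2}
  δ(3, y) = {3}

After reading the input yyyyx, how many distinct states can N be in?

3

Start: {0}
read y: {1, 2}
read y: {0, 1, 2, 3}
read y: {0, 1, 2, 3}
read y: {0, 1, 2, 3}
read x: {0, 1, 2}
Final reachable set {0, 1, 2} has 3 states.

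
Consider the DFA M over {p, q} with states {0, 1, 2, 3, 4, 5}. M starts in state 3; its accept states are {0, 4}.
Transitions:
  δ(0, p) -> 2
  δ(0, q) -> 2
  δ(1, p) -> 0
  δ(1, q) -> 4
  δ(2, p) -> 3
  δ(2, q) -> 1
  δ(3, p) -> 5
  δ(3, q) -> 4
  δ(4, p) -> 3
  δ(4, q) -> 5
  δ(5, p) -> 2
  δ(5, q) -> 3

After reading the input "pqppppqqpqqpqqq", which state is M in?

3 --p--> 5
5 --q--> 3
3 --p--> 5
5 --p--> 2
2 --p--> 3
3 --p--> 5
5 --q--> 3
3 --q--> 4
4 --p--> 3
3 --q--> 4
4 --q--> 5
5 --p--> 2
2 --q--> 1
1 --q--> 4
4 --q--> 5

5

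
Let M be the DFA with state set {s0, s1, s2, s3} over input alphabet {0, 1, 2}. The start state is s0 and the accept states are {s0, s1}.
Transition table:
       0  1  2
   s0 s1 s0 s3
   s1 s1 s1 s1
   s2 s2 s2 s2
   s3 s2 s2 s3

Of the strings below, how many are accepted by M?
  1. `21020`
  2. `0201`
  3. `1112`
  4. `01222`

2

`21020`: rejected
`0201`: accepted
`1112`: rejected
`01222`: accepted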